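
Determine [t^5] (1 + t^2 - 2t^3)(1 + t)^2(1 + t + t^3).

(1 + t^2 - 2t^3) has coefficients 1,0,1,-2 for degrees 0…3.
(1 + t)^2 has coefficients 1,2,1,0,0,0 for degrees 0…5.
Finally multiplying by (1 + t + t^3), the product of all factors after the first has coefficients 1,3,3,2,2,1 for degrees 0…5.
[t^5] = 1·1 + 1·2 − 2·3 = -3.

-3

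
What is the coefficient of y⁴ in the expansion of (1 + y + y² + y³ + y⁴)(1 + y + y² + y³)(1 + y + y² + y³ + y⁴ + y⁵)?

14

(1 + y + y² + y³ + y⁴) has coefficients 1,1,1,1,1 for degrees 0…4.
(1 + y + y² + y³) has coefficients 1,1,1,1,0 for degrees 0…4.
Finally multiplying by (1 + y + y² + y³ + y⁴ + y⁵), the product of all factors after the first has coefficients 1,2,3,4,4 for degrees 0…4.
[y⁴] = 1·4 + 1·4 + 1·3 + 1·2 + 1·1 = 14.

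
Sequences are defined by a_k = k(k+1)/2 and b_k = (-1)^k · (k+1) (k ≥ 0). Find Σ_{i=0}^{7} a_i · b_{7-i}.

10

The convolution is the t^7 coefficient of A(t)B(t).
Σ = 0·(-8) + 1·7 + 3·(-6) + 6·5 + 10·(-4) + 15·3 + 21·(-2) + 28·1 = 10.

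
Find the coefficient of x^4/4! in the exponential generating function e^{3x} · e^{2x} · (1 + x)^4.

The EGF product rule gives c_4 = Σ_{k_1+k_2+k_3=4} C(4; k_1,k_2,k_3) · ∏ g_i(k_i), where e^{3x} gives (3)^k; e^{2x} gives (2)^k; (1+x)^4 gives the falling factorial (4)_k.
g_1(k) for k = 0…4: 1, 3, 9, 27, 81.
g_2(k) for k = 0…4: 1, 2, 4, 8, 16.
g_3(k) for k = 0…4: 1, 4, 12, 24, 24.
First combine the last two factors: h(k) = Σ_j C(k,j)·g_2(j)·g_3(k−j) for k = 0…4: 1, 6, 32, 152, 648.
c_4 = Σ_k C(4,k)·g_1(k)·h(4−k) = 1·1·648 + 4·3·152 + 6·9·32 + 4·27·6 + 1·81·1 = 648 + 1824 + 1728 + 648 + 81 = 4929.

4929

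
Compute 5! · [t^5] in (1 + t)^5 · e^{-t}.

-56

The EGF product rule gives c_5 = Σ_{k_1+k_2=5} C(5; k_1,k_2) · ∏ g_i(k_i), where (1+t)^5 gives the falling factorial (5)_k; e^{-t} gives (-1)^k.
g_1(k) for k = 0…5: 1, 5, 20, 60, 120, 120.
g_2(k) for k = 0…5: 1, -1, 1, -1, 1, -1.
c_5 = Σ_k C(5,k)·g_1(k)·g_2(5−k) = 1·1·(-1) + 5·5·1 + 10·20·(-1) + 10·60·1 + 5·120·(-1) + 1·120·1 = −1 + 25 − 200 + 600 − 600 + 120 = -56.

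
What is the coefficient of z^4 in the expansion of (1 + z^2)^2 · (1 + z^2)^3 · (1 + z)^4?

(1 + z^2)^2 has coefficients 1,0,2,0,1 for degrees 0…4.
(1 + z^2)^3 has coefficients 1,0,3,0,3 for degrees 0…4.
Finally multiplying by (1 + z)^4, the product of all factors after the first has coefficients 1,4,9,16,22 for degrees 0…4.
[z^4] = 1·22 + 2·9 + 1·1 = 41.

41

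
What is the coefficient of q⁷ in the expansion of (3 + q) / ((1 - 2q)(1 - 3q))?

The denominator gives the recurrence a_n = 5a_(n−1) − 6a_(n−2) for n ≥ 2; the numerator fixes a_0 = 3, a_1 = 16.
Iterating: 3, 16, 62, 214, 698, 2206, 6842, 20974, so a_7 = 20974.

20974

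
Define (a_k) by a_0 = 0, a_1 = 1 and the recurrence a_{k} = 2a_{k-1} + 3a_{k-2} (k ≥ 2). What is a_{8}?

1640

The ordinary generating function has denominator 1 - 2t - 3t^2.
Iterating the recurrence: a_0,…,a_{8} = 0, 1, 2, 7, 20, 61, 182, 547, 1640.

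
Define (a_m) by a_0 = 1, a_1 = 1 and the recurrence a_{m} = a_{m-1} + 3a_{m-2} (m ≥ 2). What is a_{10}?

The ordinary generating function has denominator 1 - t - 3t^2.
Iterating the recurrence: a_0,…,a_{10} = 1, 1, 4, 7, 19, 40, 97, 217, 508, 1159, 2683.

2683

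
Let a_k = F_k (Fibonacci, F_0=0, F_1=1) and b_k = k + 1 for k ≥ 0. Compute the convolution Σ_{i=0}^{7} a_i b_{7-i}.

79

The convolution is the x^7 coefficient of A(x)B(x).
Σ = 0·8 + 1·7 + 1·6 + 2·5 + 3·4 + 5·3 + 8·2 + 13·1 = 79.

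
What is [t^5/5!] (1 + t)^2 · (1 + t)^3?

The EGF product rule gives c_5 = Σ_{k_1+k_2=5} C(5; k_1,k_2) · ∏ g_i(k_i), where (1+t)^2 gives the falling factorial (2)_k; (1+t)^3 gives the falling factorial (3)_k.
g_1(k) for k = 0…5: 1, 2, 2, 0, 0, 0.
g_2(k) for k = 0…5: 1, 3, 6, 6, 0, 0.
c_5 = Σ_k C(5,k)·g_1(k)·g_2(5−k) = 10·2·6 = 120.

120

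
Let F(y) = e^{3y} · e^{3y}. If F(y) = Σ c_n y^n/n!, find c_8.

1679616

The EGF product rule gives c_8 = Σ_{k_1+k_2=8} C(8; k_1,k_2) · ∏ g_i(k_i), where e^{3y} gives (3)^k; e^{3y} gives (3)^k.
g_1(k) for k = 0…8: 1, 3, 9, 27, 81, 243, 729, 2187, 6561.
g_2(k) for k = 0…8: 1, 3, 9, 27, 81, 243, 729, 2187, 6561.
c_8 = Σ_k C(8,k)·g_1(k)·g_2(8−k) = 1·1·6561 + 8·3·2187 + 28·9·729 + 56·27·243 + 70·81·81 + 56·243·27 + 28·729·9 + 8·2187·3 + 1·6561·1 = 6561 + 52488 + 183708 + 367416 + 459270 + 367416 + 183708 + 52488 + 6561 = 1679616.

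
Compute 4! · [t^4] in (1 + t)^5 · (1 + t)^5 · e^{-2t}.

The EGF product rule gives c_4 = Σ_{k_1+k_2+k_3=4} C(4; k_1,k_2,k_3) · ∏ g_i(k_i), where (1+t)^5 gives the falling factorial (5)_k; (1+t)^5 gives the falling factorial (5)_k; e^{-2t} gives (-2)^k.
g_1(k) for k = 0…4: 1, 5, 20, 60, 120.
g_2(k) for k = 0…4: 1, 5, 20, 60, 120.
g_3(k) for k = 0…4: 1, -2, 4, -8, 16.
First combine the last two factors: h(k) = Σ_j C(k,j)·g_2(j)·g_3(k−j) for k = 0…4: 1, 3, 4, -8, -24.
c_4 = Σ_k C(4,k)·g_1(k)·h(4−k) = 1·1·(-24) + 4·5·(-8) + 6·20·4 + 4·60·3 + 1·120·1 = −24 − 160 + 480 + 720 + 120 = 1136.

1136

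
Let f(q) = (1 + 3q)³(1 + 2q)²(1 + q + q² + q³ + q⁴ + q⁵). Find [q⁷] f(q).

(1 + 3q)³ has coefficients 1,9,27,27 for degrees 0…3.
(1 + 2q)² has coefficients 1,4,4,0,0,0,0,0 for degrees 0…7.
Finally multiplying by (1 + q + q² + q³ + q⁴ + q⁵), the product of all factors after the first has coefficients 1,5,9,9,9,9,8,4 for degrees 0…7.
[q⁷] = 1·4 + 9·8 + 27·9 + 27·9 = 562.

562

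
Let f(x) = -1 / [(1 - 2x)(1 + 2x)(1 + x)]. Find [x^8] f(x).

Partial fractions give a closed form: a_n = (-1/3)·2^n + (-1)·(-2)^n + (1/3)·(-1)^n.
At n = 8: a_8 = -341.

-341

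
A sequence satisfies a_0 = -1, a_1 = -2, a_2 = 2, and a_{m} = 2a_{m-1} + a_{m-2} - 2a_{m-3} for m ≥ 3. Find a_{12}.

The ordinary generating function has denominator 1 - 2q - q^2 + 2q^3.
Iterating the recurrence: a_0,…,a_{12} = -1, -2, 2, 4, 14, 28, 62, 124, 254, 508, 1022, 2044, 4094.

4094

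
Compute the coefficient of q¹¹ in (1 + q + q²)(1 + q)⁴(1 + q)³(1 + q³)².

(1 + q + q²) has coefficients 1,1,1 for degrees 0…2.
(1 + q)⁴ has coefficients 1,4,6,4,1,0,0,0,0,0,0,0 for degrees 0…11.
Multiplying by (1 + q)³ gives running coefficients 1,7,21,35,35,21,7,1,0,0,0,0 for degrees 0…11.
Finally multiplying by (1 + q³)², the product of all factors after the first has coefficients 1,7,21,37,49,63,78,78,63,49,37,21 for degrees 0…11.
[q¹¹] = 1·21 + 1·37 + 1·49 = 107.

107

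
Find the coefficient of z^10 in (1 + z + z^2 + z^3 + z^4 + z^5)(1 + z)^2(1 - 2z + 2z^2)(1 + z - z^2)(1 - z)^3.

-1

(1 + z + z^2 + z^3 + z^4 + z^5) has coefficients 1,1,1,1,1,1 for degrees 0…5.
(1 + z)^2 has coefficients 1,2,1,0,0,0,0,0,0,0,0 for degrees 0…10.
Multiplying by (1 - 2z + 2z^2) gives running coefficients 1,0,-1,2,2,0,0,0,0,0,0 for degrees 0…10.
Multiplying by (1 + z - z^2) gives running coefficients 1,1,-2,1,5,0,-2,0,0,0,0 for degrees 0…10.
Finally multiplying by (1 - z)^3, the product of all factors after the first has coefficients 1,-2,-2,9,-5,-10,12,1,-6,2,0 for degrees 0…10.
[z^10] = 1·0 + 1·2 + 1·(-6) + 1·1 + 1·12 + 1·(-10) = -1.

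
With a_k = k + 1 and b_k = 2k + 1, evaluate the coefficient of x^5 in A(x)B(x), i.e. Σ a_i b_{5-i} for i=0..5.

The convolution is the t^5 coefficient of A(t)B(t).
Σ = 1·11 + 2·9 + 3·7 + 4·5 + 5·3 + 6·1 = 91.

91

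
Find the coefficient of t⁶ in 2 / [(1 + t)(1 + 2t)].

Partial fractions give a closed form: a_n = (-2)·(-1)^n + (4)·(-2)^n.
At n = 6: a_6 = 254.

254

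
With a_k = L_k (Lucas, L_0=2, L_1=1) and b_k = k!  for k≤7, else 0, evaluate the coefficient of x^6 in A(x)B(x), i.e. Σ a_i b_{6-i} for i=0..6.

1699

Write out a_i and b_{6-i} for i = 0,…,6 and sum the products.
Σ = 2·720 + 1·120 + 3·24 + 4·6 + 7·2 + 11·1 + 18·1 = 1699.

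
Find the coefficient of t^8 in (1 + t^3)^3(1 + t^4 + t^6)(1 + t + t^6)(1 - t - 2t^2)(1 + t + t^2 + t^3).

-27

(1 + t^3)^3 has coefficients 1,0,0,3,0,0,3,0,0 for degrees 0…8.
(1 + t^4 + t^6) has coefficients 1,0,0,0,1,0,1,0,0 for degrees 0…8.
Multiplying by (1 + t + t^6) gives running coefficients 1,1,0,0,1,1,2,1,0 for degrees 0…8.
Multiplying by (1 - t - 2t^2) gives running coefficients 1,0,-3,-2,1,0,-1,-3,-5 for degrees 0…8.
Finally multiplying by (1 + t + t^2 + t^3), the product of all factors after the first has coefficients 1,1,-2,-4,-4,-4,-2,-3,-9 for degrees 0…8.
[t^8] = 1·(-9) + 3·(-4) + 3·(-2) = -27.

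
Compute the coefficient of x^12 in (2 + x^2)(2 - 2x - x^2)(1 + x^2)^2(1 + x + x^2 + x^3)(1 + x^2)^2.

(2 + x^2) has coefficients 2,0,1 for degrees 0…2.
(2 - 2x - x^2) has coefficients 2,-2,-1,0,0,0,0,0,0,0,0,0,0 for degrees 0…12.
Multiplying by (1 + x^2)^2 gives running coefficients 2,-2,3,-4,0,-2,-1,0,0,0,0,0,0 for degrees 0…12.
Multiplying by (1 + x + x^2 + x^3) gives running coefficients 2,0,3,-1,-3,-3,-7,-3,-3,-1,0,0,0 for degrees 0…12.
Finally multiplying by (1 + x^2)^2, the product of all factors after the first has coefficients 2,0,7,-1,5,-5,-10,-10,-20,-10,-13,-5,-3 for degrees 0…12.
[x^12] = 2·(-3) + 1·(-13) = -19.

-19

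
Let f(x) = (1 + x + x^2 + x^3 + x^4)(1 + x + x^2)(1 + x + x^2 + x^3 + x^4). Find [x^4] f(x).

(1 + x + x^2 + x^3 + x^4) has coefficients 1,1,1,1,1 for degrees 0…4.
(1 + x + x^2) has coefficients 1,1,1,0,0 for degrees 0…4.
Finally multiplying by (1 + x + x^2 + x^3 + x^4), the product of all factors after the first has coefficients 1,2,3,3,3 for degrees 0…4.
[x^4] = 1·3 + 1·3 + 1·3 + 1·2 + 1·1 = 12.

12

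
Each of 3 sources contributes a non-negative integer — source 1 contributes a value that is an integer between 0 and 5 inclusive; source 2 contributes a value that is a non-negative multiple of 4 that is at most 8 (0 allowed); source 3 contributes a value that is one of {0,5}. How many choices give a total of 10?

The generating function for the choices is (1 + x + x^2 + x^3 + x^4 + x^5)·(1 + x^4 + x^8)·(1 + x^5); the count is [x^10].
(1 + x + x^2 + x^3 + x^4 + x^5) has coefficients 1,1,1,1,1,1 for degrees 0…5.
(1 + x^4 + x^8) has coefficients 1,0,0,0,1,0,0,0,1,0,0 for degrees 0…10.
Finally multiplying by (1 + x^5), the product of all factors after the first has coefficients 1,0,0,0,1,1,0,0,1,1,0 for degrees 0…10.
[x^10] = 1·0 + 1·1 + 1·1 + 1·0 + 1·0 + 1·1 = 3.

3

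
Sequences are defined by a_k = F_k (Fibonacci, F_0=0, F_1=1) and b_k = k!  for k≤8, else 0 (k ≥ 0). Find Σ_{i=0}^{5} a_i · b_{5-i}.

42

The convolution is the t^5 coefficient of A(t)B(t).
Σ = 0·120 + 1·24 + 1·6 + 2·2 + 3·1 + 5·1 = 42.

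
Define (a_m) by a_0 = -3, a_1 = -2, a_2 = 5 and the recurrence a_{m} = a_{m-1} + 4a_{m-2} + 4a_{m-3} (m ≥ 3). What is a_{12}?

-61955

The ordinary generating function has denominator 1 - y - 4y^2 - 4y^3.
Iterating the recurrence: a_0,…,a_{12} = -3, -2, 5, -15, -3, -43, -115, -299, -931, -2587, -7507, -21579, -61955.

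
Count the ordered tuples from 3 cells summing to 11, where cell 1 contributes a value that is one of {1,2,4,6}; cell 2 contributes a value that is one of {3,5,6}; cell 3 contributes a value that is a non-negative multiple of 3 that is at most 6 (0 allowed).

3

The generating function for the choices is (z + z^2 + z^4 + z^6)·(z^3 + z^5 + z^6)·(1 + z^3 + z^6); the count is [z^11].
(z + z^2 + z^4 + z^6) has coefficients 0,1,1,0,1,0,1 for degrees 0…6.
(z^3 + z^5 + z^6) has coefficients 0,0,0,1,0,1,1,0,0,0,0,0 for degrees 0…11.
Finally multiplying by (1 + z^3 + z^6), the product of all factors after the first has coefficients 0,0,0,1,0,1,2,0,1,2,0,1 for degrees 0…11.
[z^11] = 1·0 + 1·2 + 1·0 + 1·1 = 3.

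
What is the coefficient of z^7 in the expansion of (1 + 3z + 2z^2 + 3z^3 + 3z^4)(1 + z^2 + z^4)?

3

(1 + 3z + 2z^2 + 3z^3 + 3z^4) has coefficients 1,3,2,3,3 for degrees 0…4.
(1 + z^2 + z^4) has coefficients 1,0,1,0,1,0,0,0 for degrees 0…7.
[z^7] = 1·0 + 3·0 + 2·0 + 3·1 + 3·0 = 3.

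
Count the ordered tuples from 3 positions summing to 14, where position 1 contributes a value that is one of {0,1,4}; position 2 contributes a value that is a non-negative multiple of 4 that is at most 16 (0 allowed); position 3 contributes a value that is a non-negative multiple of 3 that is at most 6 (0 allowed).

The generating function for the choices is (1 + x + x⁴)·(1 + x⁴ + x⁸ + x¹² + x¹⁶)·(1 + x³ + x⁶); the count is [x¹⁴].
(1 + x + x⁴) has coefficients 1,1,0,0,1 for degrees 0…4.
(1 + x⁴ + x⁸ + x¹² + x¹⁶) has coefficients 1,0,0,0,1,0,0,0,1,0,0,0,1,0,0 for degrees 0…14.
Finally multiplying by (1 + x³ + x⁶), the product of all factors after the first has coefficients 1,0,0,1,1,0,1,1,1,0,1,1,1,0,1 for degrees 0…14.
[x¹⁴] = 1·1 + 1·0 + 1·1 = 2.

2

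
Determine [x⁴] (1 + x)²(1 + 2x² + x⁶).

(1 + x)² has coefficients 1,2,1 for degrees 0…2.
(1 + 2x² + x⁶) has coefficients 1,0,2,0,0 for degrees 0…4.
[x⁴] = 1·0 + 2·0 + 1·2 = 2.

2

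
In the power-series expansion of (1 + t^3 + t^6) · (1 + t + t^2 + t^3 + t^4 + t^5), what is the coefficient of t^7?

2

(1 + t^3 + t^6) has coefficients 1,0,0,1,0,0,1 for degrees 0…6.
(1 + t + t^2 + t^3 + t^4 + t^5) has coefficients 1,1,1,1,1,1,0,0 for degrees 0…7.
[t^7] = 1·0 + 1·1 + 1·1 = 2.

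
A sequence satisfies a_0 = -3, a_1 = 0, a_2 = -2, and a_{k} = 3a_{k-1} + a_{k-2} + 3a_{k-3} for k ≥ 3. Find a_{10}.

The ordinary generating function has denominator 1 - 3q - q^2 - 3q^3.
Iterating the recurrence: a_0,…,a_{10} = -3, 0, -2, -15, -47, -162, -578, -2037, -7175, -25296, -89174.

-89174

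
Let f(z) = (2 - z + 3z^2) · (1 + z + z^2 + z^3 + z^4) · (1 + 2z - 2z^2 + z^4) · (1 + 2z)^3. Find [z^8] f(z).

(2 - z + 3z^2) has coefficients 2,-1,3 for degrees 0…2.
(1 + z + z^2 + z^3 + z^4) has coefficients 1,1,1,1,1,0,0,0,0 for degrees 0…8.
Multiplying by (1 + 2z - 2z^2 + z^4) gives running coefficients 1,3,1,1,2,1,-1,1,1 for degrees 0…8.
Finally multiplying by (1 + 2z)^3, the product of all factors after the first has coefficients 1,9,31,51,44,33,37,23,3 for degrees 0…8.
[z^8] = 2·3 − 1·23 + 3·37 = 94.

94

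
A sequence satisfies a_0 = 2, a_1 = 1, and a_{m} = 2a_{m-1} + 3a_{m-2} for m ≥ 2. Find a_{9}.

The ordinary generating function has denominator 1 - 2t - 3t^2.
Iterating the recurrence: a_0,…,a_{9} = 2, 1, 8, 19, 62, 181, 548, 1639, 4922, 14761.

14761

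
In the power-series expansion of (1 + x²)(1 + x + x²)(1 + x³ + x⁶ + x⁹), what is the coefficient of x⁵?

2

(1 + x²) has coefficients 1,0,1 for degrees 0…2.
(1 + x + x²) has coefficients 1,1,1,0,0,0 for degrees 0…5.
Finally multiplying by (1 + x³ + x⁶ + x⁹), the product of all factors after the first has coefficients 1,1,1,1,1,1 for degrees 0…5.
[x⁵] = 1·1 + 1·1 = 2.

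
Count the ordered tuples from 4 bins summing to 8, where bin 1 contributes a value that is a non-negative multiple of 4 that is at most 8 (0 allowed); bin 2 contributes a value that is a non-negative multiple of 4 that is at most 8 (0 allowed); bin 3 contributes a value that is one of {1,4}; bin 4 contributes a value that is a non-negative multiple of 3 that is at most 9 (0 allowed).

The generating function for the choices is (1 + y^4 + y^8)·(1 + y^4 + y^8)·(y + y^4)·(1 + y^3 + y^6 + y^9); the count is [y^8].
(1 + y^4 + y^8) has coefficients 1,0,0,0,1,0,0,0,1 for degrees 0…8.
(1 + y^4 + y^8) has coefficients 1,0,0,0,1,0,0,0,1 for degrees 0…8.
Multiplying by (y + y^4) gives running coefficients 0,1,0,0,1,1,0,0,1 for degrees 0…8.
Finally multiplying by (1 + y^3 + y^6 + y^9), the product of all factors after the first has coefficients 0,1,0,0,2,1,0,2,2 for degrees 0…8.
[y^8] = 1·2 + 1·2 + 1·0 = 4.

4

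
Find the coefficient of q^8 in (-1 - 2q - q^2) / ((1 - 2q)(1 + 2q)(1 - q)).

-596

Partial fractions give a closed form: a_n = (-9/4)·2^n + (-1/12)·(-2)^n + (4/3)·1^n.
At n = 8: a_8 = -596.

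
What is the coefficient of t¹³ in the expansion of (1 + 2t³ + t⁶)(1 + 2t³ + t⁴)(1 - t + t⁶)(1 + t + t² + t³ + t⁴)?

(1 + 2t³ + t⁶) has coefficients 1,0,0,2,0,0,1 for degrees 0…6.
(1 + 2t³ + t⁴) has coefficients 1,0,0,2,1,0,0,0,0,0,0,0,0,0 for degrees 0…13.
Multiplying by (1 - t + t⁶) gives running coefficients 1,-1,0,2,-1,-1,1,0,0,2,1,0,0,0 for degrees 0…13.
Finally multiplying by (1 + t + t² + t³ + t⁴), the product of all factors after the first has coefficients 1,0,0,2,1,-1,1,1,-1,2,4,3,3,3 for degrees 0…13.
[t¹³] = 1·3 + 2·4 + 1·1 = 12.

12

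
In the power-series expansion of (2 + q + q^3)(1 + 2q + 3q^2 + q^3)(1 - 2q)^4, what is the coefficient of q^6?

-15

(2 + q + q^3) has coefficients 2,1,0,1 for degrees 0…3.
(1 + 2q + 3q^2 + q^3) has coefficients 1,2,3,1,0,0,0 for degrees 0…6.
Finally multiplying by (1 - 2q)^4, the product of all factors after the first has coefficients 1,-6,11,-7,16,-40,16 for degrees 0…6.
[q^6] = 2·16 + 1·(-40) + 1·(-7) = -15.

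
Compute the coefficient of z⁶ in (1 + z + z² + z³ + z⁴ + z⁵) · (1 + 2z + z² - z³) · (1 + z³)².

(1 + z + z² + z³ + z⁴ + z⁵) has coefficients 1,1,1,1,1,1 for degrees 0…5.
(1 + 2z + z² - z³) has coefficients 1,2,1,-1,0,0,0 for degrees 0…6.
Finally multiplying by (1 + z³)², the product of all factors after the first has coefficients 1,2,1,1,4,2,-1 for degrees 0…6.
[z⁶] = 1·(-1) + 1·2 + 1·4 + 1·1 + 1·1 + 1·2 = 9.

9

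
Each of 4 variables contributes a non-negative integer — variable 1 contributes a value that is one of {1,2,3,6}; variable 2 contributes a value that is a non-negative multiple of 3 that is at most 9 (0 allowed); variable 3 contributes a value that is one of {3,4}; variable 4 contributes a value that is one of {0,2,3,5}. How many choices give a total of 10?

The generating function for the choices is (t + t² + t³ + t⁶)·(1 + t³ + t⁶ + t⁹)·(t³ + t⁴)·(1 + t² + t³ + t⁵); the count is [t¹⁰].
(t + t² + t³ + t⁶) has coefficients 0,1,1,1,0,0,1 for degrees 0…6.
(1 + t³ + t⁶ + t⁹) has coefficients 1,0,0,1,0,0,1,0,0,1,0 for degrees 0…10.
Multiplying by (t³ + t⁴) gives running coefficients 0,0,0,1,1,0,1,1,0,1,1 for degrees 0…10.
Finally multiplying by (1 + t² + t³ + t⁵), the product of all factors after the first has coefficients 0,0,0,1,1,1,3,2,2,4,2 for degrees 0…10.
[t¹⁰] = 1·4 + 1·2 + 1·2 + 1·1 = 9.

9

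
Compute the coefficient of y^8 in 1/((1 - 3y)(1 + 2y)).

Partial fractions give a closed form: a_n = (3/5)·3^n + (2/5)·(-2)^n.
At n = 8: a_8 = 4039.

4039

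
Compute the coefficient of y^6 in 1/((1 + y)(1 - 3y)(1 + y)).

412

The denominator gives the recurrence a_n = a_(n−1) + 5a_(n−2) + 3a_(n−3) for n ≥ 3; the numerator fixes a_0 = 1, a_1 = 1, a_2 = 6.
Iterating: 1, 1, 6, 14, 47, 135, 412, so a_6 = 412.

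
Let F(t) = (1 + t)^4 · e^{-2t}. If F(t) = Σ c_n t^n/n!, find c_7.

The EGF product rule gives c_7 = Σ_{k_1+k_2=7} C(7; k_1,k_2) · ∏ g_i(k_i), where (1+t)^4 gives the falling factorial (4)_k; e^{-2t} gives (-2)^k.
g_1(k) for k = 0…7: 1, 4, 12, 24, 24, 0, 0, 0.
g_2(k) for k = 0…7: 1, -2, 4, -8, 16, -32, 64, -128.
c_7 = Σ_k C(7,k)·g_1(k)·g_2(7−k) = 1·1·(-128) + 7·4·64 + 21·12·(-32) + 35·24·16 + 35·24·(-8) = −128 + 1792 − 8064 + 13440 − 6720 = 320.

320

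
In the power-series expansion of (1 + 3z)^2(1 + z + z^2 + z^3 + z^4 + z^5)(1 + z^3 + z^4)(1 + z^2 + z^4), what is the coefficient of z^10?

103

(1 + 3z)^2 has coefficients 1,6,9 for degrees 0…2.
(1 + z + z^2 + z^3 + z^4 + z^5) has coefficients 1,1,1,1,1,1,0,0,0,0,0 for degrees 0…10.
Multiplying by (1 + z^3 + z^4) gives running coefficients 1,1,1,2,3,3,2,2,2,1,0 for degrees 0…10.
Finally multiplying by (1 + z^2 + z^4), the product of all factors after the first has coefficients 1,1,2,3,5,6,6,7,7,6,4 for degrees 0…10.
[z^10] = 1·4 + 6·6 + 9·7 = 103.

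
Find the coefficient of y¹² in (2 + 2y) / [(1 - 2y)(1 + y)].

Partial fractions give a closed form: a_n = (2)·2^n.
At n = 12: a_12 = 8192.

8192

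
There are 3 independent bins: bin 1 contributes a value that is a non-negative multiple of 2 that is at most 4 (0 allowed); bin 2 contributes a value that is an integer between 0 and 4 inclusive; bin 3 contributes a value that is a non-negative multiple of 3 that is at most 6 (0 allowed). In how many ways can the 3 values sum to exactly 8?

5

The generating function for the choices is (1 + z² + z⁴)·(1 + z + z² + z³ + z⁴)·(1 + z³ + z⁶); the count is [z⁸].
(1 + z² + z⁴) has coefficients 1,0,1,0,1 for degrees 0…4.
(1 + z + z² + z³ + z⁴) has coefficients 1,1,1,1,1,0,0,0,0 for degrees 0…8.
Finally multiplying by (1 + z³ + z⁶), the product of all factors after the first has coefficients 1,1,1,2,2,1,2,2,1 for degrees 0…8.
[z⁸] = 1·1 + 1·2 + 1·2 = 5.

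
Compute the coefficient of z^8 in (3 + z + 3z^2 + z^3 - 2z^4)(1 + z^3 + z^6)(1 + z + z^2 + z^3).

(3 + z + 3z^2 + z^3 - 2z^4) has coefficients 3,1,3,1,-2 for degrees 0…4.
(1 + z^3 + z^6) has coefficients 1,0,0,1,0,0,1,0,0 for degrees 0…8.
Finally multiplying by (1 + z + z^2 + z^3), the product of all factors after the first has coefficients 1,1,1,2,1,1,2,1,1 for degrees 0…8.
[z^8] = 3·1 + 1·1 + 3·2 + 1·1 − 2·1 = 9.

9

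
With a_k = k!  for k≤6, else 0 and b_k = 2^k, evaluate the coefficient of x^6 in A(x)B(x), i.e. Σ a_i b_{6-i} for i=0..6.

Write out a_i and b_{6-i} for i = 0,…,6 and sum the products.
Σ = 1·64 + 1·32 + 2·16 + 6·8 + 24·4 + 120·2 + 720·1 = 1232.

1232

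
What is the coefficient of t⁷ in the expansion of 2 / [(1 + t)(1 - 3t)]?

3280

Partial fractions give a closed form: a_n = (1/2)·(-1)^n + (3/2)·3^n.
At n = 7: a_7 = 3280.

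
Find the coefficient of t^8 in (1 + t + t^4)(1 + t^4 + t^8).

2

(1 + t + t^4) has coefficients 1,1,0,0,1 for degrees 0…4.
(1 + t^4 + t^8) has coefficients 1,0,0,0,1,0,0,0,1 for degrees 0…8.
[t^8] = 1·1 + 1·0 + 1·1 = 2.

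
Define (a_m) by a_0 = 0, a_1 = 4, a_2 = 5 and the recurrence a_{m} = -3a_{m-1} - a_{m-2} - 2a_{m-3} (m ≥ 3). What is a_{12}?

The ordinary generating function has denominator 1 + 3y + y^2 + 2y^3.
Iterating the recurrence: a_0,…,a_{12} = 0, 4, 5, -19, 44, -123, 363, -1054, 3045, -8807, 25484, -73735, 213335.

213335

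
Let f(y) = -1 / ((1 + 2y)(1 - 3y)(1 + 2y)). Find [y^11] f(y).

The denominator gives the recurrence a_n = −a_(n−1) + 8a_(n−2) + 12a_(n−3) for n ≥ 3; the numerator fixes a_0 = -1, a_1 = 1, a_2 = -9.
Iterating: -1, 1, -9, 5, -65, -3, -457, -347, -3345, -4915, -26009, -53451, so a_11 = -53451.

-53451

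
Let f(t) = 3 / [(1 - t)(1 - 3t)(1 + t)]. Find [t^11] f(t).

Partial fractions give a closed form: a_n = (-3/4)·1^n + (27/8)·3^n + (3/8)·(-1)^n.
At n = 11: a_11 = 597870.

597870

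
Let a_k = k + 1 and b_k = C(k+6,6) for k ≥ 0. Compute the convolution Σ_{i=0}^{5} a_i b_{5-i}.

Write out a_i and b_{5-i} for i = 0,…,5 and sum the products.
Σ = 1·462 + 2·210 + 3·84 + 4·28 + 5·7 + 6·1 = 1287.

1287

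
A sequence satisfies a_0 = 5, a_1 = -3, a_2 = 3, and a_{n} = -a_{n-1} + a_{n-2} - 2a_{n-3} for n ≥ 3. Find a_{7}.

The ordinary generating function has denominator 1 + q - q^2 + 2q^3.
Iterating the recurrence: a_0,…,a_{7} = 5, -3, 3, -16, 25, -47, 104, -201.

-201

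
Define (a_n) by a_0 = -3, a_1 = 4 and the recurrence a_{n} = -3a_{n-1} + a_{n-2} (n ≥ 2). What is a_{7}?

The ordinary generating function has denominator 1 + 3t - t^2.
Iterating the recurrence: a_0,…,a_{7} = -3, 4, -15, 49, -162, 535, -1767, 5836.

5836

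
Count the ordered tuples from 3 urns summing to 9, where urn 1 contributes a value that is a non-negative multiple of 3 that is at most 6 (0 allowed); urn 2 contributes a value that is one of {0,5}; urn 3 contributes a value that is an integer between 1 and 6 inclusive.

The generating function for the choices is (1 + q³ + q⁶)·(1 + q⁵)·(q + q² + q³ + q⁴ + q⁵ + q⁶); the count is [q⁹].
(1 + q³ + q⁶) has coefficients 1,0,0,1,0,0,1 for degrees 0…6.
(1 + q⁵) has coefficients 1,0,0,0,0,1,0,0,0,0 for degrees 0…9.
Finally multiplying by (q + q² + q³ + q⁴ + q⁵ + q⁶), the product of all factors after the first has coefficients 0,1,1,1,1,1,2,1,1,1 for degrees 0…9.
[q⁹] = 1·1 + 1·2 + 1·1 = 4.

4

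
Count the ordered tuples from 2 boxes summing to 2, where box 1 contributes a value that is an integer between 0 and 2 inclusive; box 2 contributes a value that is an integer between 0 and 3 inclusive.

The generating function for the choices is (1 + y + y^2)·(1 + y + y^2 + y^3); the count is [y^2].
(1 + y + y^2) has coefficients 1,1,1 for degrees 0…2.
(1 + y + y^2 + y^3) has coefficients 1,1,1 for degrees 0…2.
[y^2] = 1·1 + 1·1 + 1·1 = 3.

3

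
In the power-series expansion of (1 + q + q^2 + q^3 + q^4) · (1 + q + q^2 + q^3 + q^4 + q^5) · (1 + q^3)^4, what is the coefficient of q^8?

40

(1 + q + q^2 + q^3 + q^4) has coefficients 1,1,1,1,1 for degrees 0…4.
(1 + q + q^2 + q^3 + q^4 + q^5) has coefficients 1,1,1,1,1,1,0,0,0 for degrees 0…8.
Finally multiplying by (1 + q^3)^4, the product of all factors after the first has coefficients 1,1,1,5,5,5,10,10,10 for degrees 0…8.
[q^8] = 1·10 + 1·10 + 1·10 + 1·5 + 1·5 = 40.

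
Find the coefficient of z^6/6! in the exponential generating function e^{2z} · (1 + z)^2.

928

The EGF product rule gives c_6 = Σ_{k_1+k_2=6} C(6; k_1,k_2) · ∏ g_i(k_i), where e^{2z} gives (2)^k; (1+z)^2 gives the falling factorial (2)_k.
g_1(k) for k = 0…6: 1, 2, 4, 8, 16, 32, 64.
g_2(k) for k = 0…6: 1, 2, 2, 0, 0, 0, 0.
c_6 = Σ_k C(6,k)·g_1(k)·g_2(6−k) = 15·16·2 + 6·32·2 + 1·64·1 = 480 + 384 + 64 = 928.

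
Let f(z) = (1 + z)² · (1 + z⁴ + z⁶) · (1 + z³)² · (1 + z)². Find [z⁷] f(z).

(1 + z)² has coefficients 1,2,1 for degrees 0…2.
(1 + z⁴ + z⁶) has coefficients 1,0,0,0,1,0,1,0 for degrees 0…7.
Multiplying by (1 + z³)² gives running coefficients 1,0,0,2,1,0,2,2 for degrees 0…7.
Finally multiplying by (1 + z)², the product of all factors after the first has coefficients 1,2,1,2,5,4,3,6 for degrees 0…7.
[z⁷] = 1·6 + 2·3 + 1·4 = 16.

16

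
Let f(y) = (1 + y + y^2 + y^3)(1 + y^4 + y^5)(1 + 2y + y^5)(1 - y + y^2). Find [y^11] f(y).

(1 + y + y^2 + y^3) has coefficients 1,1,1,1 for degrees 0…3.
(1 + y^4 + y^5) has coefficients 1,0,0,0,1,1,0,0,0,0,0,0 for degrees 0…11.
Multiplying by (1 + 2y + y^5) gives running coefficients 1,2,0,0,1,4,2,0,0,1,1,0 for degrees 0…11.
Finally multiplying by (1 - y + y^2), the product of all factors after the first has coefficients 1,1,-1,2,1,3,-1,2,2,1,0,0 for degrees 0…11.
[y^11] = 1·0 + 1·0 + 1·1 + 1·2 = 3.

3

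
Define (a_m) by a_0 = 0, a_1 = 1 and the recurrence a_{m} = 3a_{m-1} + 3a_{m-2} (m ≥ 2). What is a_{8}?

9315

The ordinary generating function has denominator 1 - 3x - 3x^2.
Iterating the recurrence: a_0,…,a_{8} = 0, 1, 3, 12, 45, 171, 648, 2457, 9315.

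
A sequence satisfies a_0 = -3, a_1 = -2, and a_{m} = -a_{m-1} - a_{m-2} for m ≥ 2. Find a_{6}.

The ordinary generating function has denominator 1 + x + x^2.
Iterating the recurrence: a_0,…,a_{6} = -3, -2, 5, -3, -2, 5, -3.

-3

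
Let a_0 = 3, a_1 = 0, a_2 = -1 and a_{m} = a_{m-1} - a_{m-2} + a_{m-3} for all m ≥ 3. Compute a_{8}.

3

The ordinary generating function has denominator 1 - z + z^2 - z^3.
Iterating the recurrence: a_0,…,a_{8} = 3, 0, -1, 2, 3, 0, -1, 2, 3.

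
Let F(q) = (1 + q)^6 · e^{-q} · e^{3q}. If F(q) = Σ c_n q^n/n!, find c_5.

12032

The EGF product rule gives c_5 = Σ_{k_1+k_2+k_3=5} C(5; k_1,k_2,k_3) · ∏ g_i(k_i), where (1+q)^6 gives the falling factorial (6)_k; e^{-q} gives (-1)^k; e^{3q} gives (3)^k.
g_1(k) for k = 0…5: 1, 6, 30, 120, 360, 720.
g_2(k) for k = 0…5: 1, -1, 1, -1, 1, -1.
g_3(k) for k = 0…5: 1, 3, 9, 27, 81, 243.
First combine the last two factors: h(k) = Σ_j C(k,j)·g_2(j)·g_3(k−j) for k = 0…5: 1, 2, 4, 8, 16, 32.
c_5 = Σ_k C(5,k)·g_1(k)·h(5−k) = 1·1·32 + 5·6·16 + 10·30·8 + 10·120·4 + 5·360·2 + 1·720·1 = 32 + 480 + 2400 + 4800 + 3600 + 720 = 12032.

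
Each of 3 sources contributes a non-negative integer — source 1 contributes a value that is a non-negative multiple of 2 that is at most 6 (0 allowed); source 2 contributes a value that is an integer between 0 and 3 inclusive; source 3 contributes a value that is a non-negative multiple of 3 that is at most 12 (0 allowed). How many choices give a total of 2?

2

The generating function for the choices is (1 + t² + t⁴ + t⁶)·(1 + t + t² + t³)·(1 + t³ + t⁶ + t⁹ + t¹²); the count is [t²].
(1 + t² + t⁴ + t⁶) has coefficients 1,0,1 for degrees 0…2.
(1 + t + t² + t³) has coefficients 1,1,1 for degrees 0…2.
Finally multiplying by (1 + t³ + t⁶ + t⁹ + t¹²), the product of all factors after the first has coefficients 1,1,1 for degrees 0…2.
[t²] = 1·1 + 1·1 = 2.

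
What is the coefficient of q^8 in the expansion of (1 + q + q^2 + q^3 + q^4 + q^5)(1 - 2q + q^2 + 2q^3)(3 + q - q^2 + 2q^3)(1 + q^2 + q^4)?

25

(1 + q + q^2 + q^3 + q^4 + q^5) has coefficients 1,1,1,1,1,1 for degrees 0…5.
(1 - 2q + q^2 + 2q^3) has coefficients 1,-2,1,2,0,0,0,0,0 for degrees 0…8.
Multiplying by (3 + q - q^2 + 2q^3) gives running coefficients 3,-5,0,11,-3,0,4,0,0 for degrees 0…8.
Finally multiplying by (1 + q^2 + q^4), the product of all factors after the first has coefficients 3,-5,3,6,0,6,1,11,1 for degrees 0…8.
[q^8] = 1·1 + 1·11 + 1·1 + 1·6 + 1·0 + 1·6 = 25.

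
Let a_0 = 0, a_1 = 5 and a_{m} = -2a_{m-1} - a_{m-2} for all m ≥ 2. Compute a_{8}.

The ordinary generating function has denominator 1 + 2q + q^2.
Iterating the recurrence: a_0,…,a_{8} = 0, 5, -10, 15, -20, 25, -30, 35, -40.

-40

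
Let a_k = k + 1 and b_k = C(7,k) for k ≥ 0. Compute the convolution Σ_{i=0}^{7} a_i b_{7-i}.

The convolution is the t^7 coefficient of A(t)B(t).
Σ = 1·1 + 2·7 + 3·21 + 4·35 + 5·35 + 6·21 + 7·7 + 8·1 = 576.

576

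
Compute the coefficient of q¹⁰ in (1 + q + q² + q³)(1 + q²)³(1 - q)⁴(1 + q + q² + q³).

-4

(1 + q + q² + q³) has coefficients 1,1,1,1 for degrees 0…3.
(1 + q²)³ has coefficients 1,0,3,0,3,0,1,0,0,0,0 for degrees 0…10.
Multiplying by (1 - q)⁴ gives running coefficients 1,-4,9,-16,22,-24,22,-16,9,-4,1 for degrees 0…10.
Finally multiplying by (1 + q + q² + q³), the product of all factors after the first has coefficients 1,-3,6,-10,11,-9,4,4,-9,11,-10 for degrees 0…10.
[q¹⁰] = 1·(-10) + 1·11 + 1·(-9) + 1·4 = -4.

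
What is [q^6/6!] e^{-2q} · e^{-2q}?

The EGF product rule gives c_6 = Σ_{k_1+k_2=6} C(6; k_1,k_2) · ∏ g_i(k_i), where e^{-2q} gives (-2)^k; e^{-2q} gives (-2)^k.
g_1(k) for k = 0…6: 1, -2, 4, -8, 16, -32, 64.
g_2(k) for k = 0…6: 1, -2, 4, -8, 16, -32, 64.
c_6 = Σ_k C(6,k)·g_1(k)·g_2(6−k) = 1·1·64 + 6·(-2)·(-32) + 15·4·16 + 20·(-8)·(-8) + 15·16·4 + 6·(-32)·(-2) + 1·64·1 = 64 + 384 + 960 + 1280 + 960 + 384 + 64 = 4096.

4096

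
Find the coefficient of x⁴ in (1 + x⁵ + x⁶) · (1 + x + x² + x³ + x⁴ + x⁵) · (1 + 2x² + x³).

4

(1 + x⁵ + x⁶) has coefficients 1,0,0,0,0 for degrees 0…4.
(1 + x + x² + x³ + x⁴ + x⁵) has coefficients 1,1,1,1,1 for degrees 0…4.
Finally multiplying by (1 + 2x² + x³), the product of all factors after the first has coefficients 1,1,3,4,4 for degrees 0…4.
[x⁴] = 1·4 = 4.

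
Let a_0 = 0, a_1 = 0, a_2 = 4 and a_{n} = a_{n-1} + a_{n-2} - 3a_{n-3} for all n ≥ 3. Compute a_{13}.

240

The ordinary generating function has denominator 1 - q - q^2 + 3q^3.
Iterating the recurrence: a_0,…,a_{13} = 0, 0, 4, 4, 8, 0, -4, -28, -32, -48, 4, 52, 200, 240.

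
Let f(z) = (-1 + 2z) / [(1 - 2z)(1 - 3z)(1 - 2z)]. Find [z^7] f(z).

-6305

The denominator gives the recurrence a_n = 7a_(n−1) − 16a_(n−2) + 12a_(n−3) for n ≥ 3; the numerator fixes a_0 = -1, a_1 = -5, a_2 = -19.
Iterating: -1, -5, -19, -65, -211, -665, -2059, -6305, so a_7 = -6305.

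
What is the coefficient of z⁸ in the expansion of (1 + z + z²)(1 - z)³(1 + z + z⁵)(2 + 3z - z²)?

(1 + z + z²) has coefficients 1,1,1 for degrees 0…2.
(1 - z)³ has coefficients 1,-3,3,-1,0,0,0,0,0 for degrees 0…8.
Multiplying by (1 + z + z⁵) gives running coefficients 1,-2,0,2,-1,1,-3,3,-1 for degrees 0…8.
Finally multiplying by (2 + 3z - z²), the product of all factors after the first has coefficients 2,-1,-7,6,4,-3,-2,-4,10 for degrees 0…8.
[z⁸] = 1·10 + 1·(-4) + 1·(-2) = 4.

4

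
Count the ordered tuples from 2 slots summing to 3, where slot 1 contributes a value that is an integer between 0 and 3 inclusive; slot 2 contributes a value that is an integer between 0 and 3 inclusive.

The generating function for the choices is (1 + y + y^2 + y^3)·(1 + y + y^2 + y^3); the count is [y^3].
(1 + y + y^2 + y^3) has coefficients 1,1,1,1 for degrees 0…3.
(1 + y + y^2 + y^3) has coefficients 1,1,1,1 for degrees 0…3.
[y^3] = 1·1 + 1·1 + 1·1 + 1·1 = 4.

4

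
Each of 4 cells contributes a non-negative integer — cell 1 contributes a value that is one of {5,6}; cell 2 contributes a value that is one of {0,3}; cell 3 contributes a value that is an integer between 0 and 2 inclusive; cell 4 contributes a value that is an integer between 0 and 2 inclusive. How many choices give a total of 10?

The generating function for the choices is (q^5 + q^6)·(1 + q^3)·(1 + q + q^2)·(1 + q + q^2); the count is [q^10].
(q^5 + q^6) has coefficients 0,0,0,0,0,1,1 for degrees 0…6.
(1 + q^3) has coefficients 1,0,0,1,0,0,0,0,0,0,0 for degrees 0…10.
Multiplying by (1 + q + q^2) gives running coefficients 1,1,1,1,1,1,0,0,0,0,0 for degrees 0…10.
Finally multiplying by (1 + q + q^2), the product of all factors after the first has coefficients 1,2,3,3,3,3,2,1,0,0,0 for degrees 0…10.
[q^10] = 1·3 + 1·3 = 6.

6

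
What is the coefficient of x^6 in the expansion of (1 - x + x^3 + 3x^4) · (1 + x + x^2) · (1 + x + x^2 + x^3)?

(1 - x + x^3 + 3x^4) has coefficients 1,-1,0,1,3 for degrees 0…4.
(1 + x + x^2) has coefficients 1,1,1,0,0,0,0 for degrees 0…6.
Finally multiplying by (1 + x + x^2 + x^3), the product of all factors after the first has coefficients 1,2,3,3,2,1,0 for degrees 0…6.
[x^6] = 1·0 − 1·1 + 1·3 + 3·3 = 11.

11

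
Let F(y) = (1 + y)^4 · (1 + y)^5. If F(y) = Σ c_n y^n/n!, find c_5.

15120

The EGF product rule gives c_5 = Σ_{k_1+k_2=5} C(5; k_1,k_2) · ∏ g_i(k_i), where (1+y)^4 gives the falling factorial (4)_k; (1+y)^5 gives the falling factorial (5)_k.
g_1(k) for k = 0…5: 1, 4, 12, 24, 24, 0.
g_2(k) for k = 0…5: 1, 5, 20, 60, 120, 120.
c_5 = Σ_k C(5,k)·g_1(k)·g_2(5−k) = 1·1·120 + 5·4·120 + 10·12·60 + 10·24·20 + 5·24·5 = 120 + 2400 + 7200 + 4800 + 600 = 15120.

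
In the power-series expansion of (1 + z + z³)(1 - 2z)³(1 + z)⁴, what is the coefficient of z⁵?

(1 + z + z³) has coefficients 1,1,0,1 for degrees 0…3.
(1 - 2z)³ has coefficients 1,-6,12,-8,0,0 for degrees 0…5.
Finally multiplying by (1 + z)⁴, the product of all factors after the first has coefficients 1,-2,-6,8,17,-6 for degrees 0…5.
[z⁵] = 1·(-6) + 1·17 + 1·(-6) = 5.

5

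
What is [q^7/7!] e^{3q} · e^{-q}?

The EGF product rule gives c_7 = Σ_{k_1+k_2=7} C(7; k_1,k_2) · ∏ g_i(k_i), where e^{3q} gives (3)^k; e^{-q} gives (-1)^k.
g_1(k) for k = 0…7: 1, 3, 9, 27, 81, 243, 729, 2187.
g_2(k) for k = 0…7: 1, -1, 1, -1, 1, -1, 1, -1.
c_7 = Σ_k C(7,k)·g_1(k)·g_2(7−k) = 1·1·(-1) + 7·3·1 + 21·9·(-1) + 35·27·1 + 35·81·(-1) + 21·243·1 + 7·729·(-1) + 1·2187·1 = −1 + 21 − 189 + 945 − 2835 + 5103 − 5103 + 2187 = 128.

128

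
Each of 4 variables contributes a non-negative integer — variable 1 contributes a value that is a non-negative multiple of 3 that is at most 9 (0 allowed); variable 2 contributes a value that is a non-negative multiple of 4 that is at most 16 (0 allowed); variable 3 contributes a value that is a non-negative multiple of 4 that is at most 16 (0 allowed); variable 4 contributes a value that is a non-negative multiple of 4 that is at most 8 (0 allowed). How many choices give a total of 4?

The generating function for the choices is (1 + q^3 + q^6 + q^9)·(1 + q^4 + q^8 + q^12 + q^16)·(1 + q^4 + q^8 + q^12 + q^16)·(1 + q^4 + q^8); the count is [q^4].
(1 + q^3 + q^6 + q^9) has coefficients 1,0,0,1,0 for degrees 0…4.
(1 + q^4 + q^8 + q^12 + q^16) has coefficients 1,0,0,0,1 for degrees 0…4.
Multiplying by (1 + q^4 + q^8 + q^12 + q^16) gives running coefficients 1,0,0,0,2 for degrees 0…4.
Finally multiplying by (1 + q^4 + q^8), the product of all factors after the first has coefficients 1,0,0,0,3 for degrees 0…4.
[q^4] = 1·3 + 1·0 = 3.

3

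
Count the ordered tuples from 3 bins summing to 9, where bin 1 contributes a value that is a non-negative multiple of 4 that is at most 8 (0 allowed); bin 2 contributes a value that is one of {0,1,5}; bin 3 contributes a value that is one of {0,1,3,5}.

The generating function for the choices is (1 + x^4 + x^8)·(1 + x + x^5)·(1 + x + x^3 + x^5); the count is [x^9].
(1 + x^4 + x^8) has coefficients 1,0,0,0,1,0,0,0,1 for degrees 0…8.
(1 + x + x^5) has coefficients 1,1,0,0,0,1,0,0,0,0 for degrees 0…9.
Finally multiplying by (1 + x + x^3 + x^5), the product of all factors after the first has coefficients 1,2,1,1,1,2,2,0,1,0 for degrees 0…9.
[x^9] = 1·0 + 1·2 + 1·2 = 4.

4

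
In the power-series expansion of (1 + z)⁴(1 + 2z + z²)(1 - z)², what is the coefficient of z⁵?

(1 + z)⁴ has coefficients 1,4,6,4,1 for degrees 0…4.
(1 + 2z + z²) has coefficients 1,2,1,0,0,0 for degrees 0…5.
Finally multiplying by (1 - z)², the product of all factors after the first has coefficients 1,0,-2,0,1,0 for degrees 0…5.
[z⁵] = 1·0 + 4·1 + 6·0 + 4·(-2) + 1·0 = -4.

-4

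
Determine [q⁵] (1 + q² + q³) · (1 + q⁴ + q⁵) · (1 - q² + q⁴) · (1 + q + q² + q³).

(1 + q² + q³) has coefficients 1,0,1,1 for degrees 0…3.
(1 + q⁴ + q⁵) has coefficients 1,0,0,0,1,1 for degrees 0…5.
Multiplying by (1 - q² + q⁴) gives running coefficients 1,0,-1,0,2,1 for degrees 0…5.
Finally multiplying by (1 + q + q² + q³), the product of all factors after the first has coefficients 1,1,0,0,1,2 for degrees 0…5.
[q⁵] = 1·2 + 1·0 + 1·0 = 2.

2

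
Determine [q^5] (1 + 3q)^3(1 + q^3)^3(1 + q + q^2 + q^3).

165

(1 + 3q)^3 has coefficients 1,9,27,27 for degrees 0…3.
(1 + q^3)^3 has coefficients 1,0,0,3,0,0 for degrees 0…5.
Finally multiplying by (1 + q + q^2 + q^3), the product of all factors after the first has coefficients 1,1,1,4,3,3 for degrees 0…5.
[q^5] = 1·3 + 9·3 + 27·4 + 27·1 = 165.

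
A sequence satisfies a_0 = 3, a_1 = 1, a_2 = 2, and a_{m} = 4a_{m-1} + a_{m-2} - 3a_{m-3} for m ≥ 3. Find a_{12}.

-189886

The ordinary generating function has denominator 1 - 4x - x^2 + 3x^3.
Iterating the recurrence: a_0,…,a_{12} = 3, 1, 2, 0, -1, -10, -41, -171, -695, -2828, -11494, -46719, -189886.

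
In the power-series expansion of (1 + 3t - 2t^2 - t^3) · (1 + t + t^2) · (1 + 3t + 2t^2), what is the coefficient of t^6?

-9

(1 + 3t - 2t^2 - t^3) has coefficients 1,3,-2,-1 for degrees 0…3.
(1 + t + t^2) has coefficients 1,1,1,0,0,0,0 for degrees 0…6.
Finally multiplying by (1 + 3t + 2t^2), the product of all factors after the first has coefficients 1,4,6,5,2,0,0 for degrees 0…6.
[t^6] = 1·0 + 3·0 − 2·2 − 1·5 = -9.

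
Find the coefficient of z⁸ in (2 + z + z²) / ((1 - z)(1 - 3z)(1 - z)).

36066

The denominator gives the recurrence a_n = 5a_(n−1) − 7a_(n−2) + 3a_(n−3) for n ≥ 3; the numerator fixes a_0 = 2, a_1 = 11, a_2 = 42.
Iterating: 2, 11, 42, 139, 434, 1323, 3994, 12011, 36066, so a_8 = 36066.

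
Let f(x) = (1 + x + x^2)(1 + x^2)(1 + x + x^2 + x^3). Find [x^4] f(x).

(1 + x + x^2) has coefficients 1,1,1 for degrees 0…2.
(1 + x^2) has coefficients 1,0,1,0,0 for degrees 0…4.
Finally multiplying by (1 + x + x^2 + x^3), the product of all factors after the first has coefficients 1,1,2,2,1 for degrees 0…4.
[x^4] = 1·1 + 1·2 + 1·2 = 5.

5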